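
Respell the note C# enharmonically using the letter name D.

Plain D sits 1 semitone above C#, so on the letter D the same pitch needs a flat: Db.

Db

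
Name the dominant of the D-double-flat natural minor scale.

Degree 5 takes the letter 4 steps above D, which is A.
In natural minor, degree 5 sits 7 semitones above the tonic. Dbb + 7 semitones is pitch class 7, spelled on A as Abb.

Abb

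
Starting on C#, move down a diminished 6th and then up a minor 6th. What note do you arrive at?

A diminished sixth down from C# is E## (letter E, 7 semitones down).
A minor sixth up from E## is C## (letter C, 8 semitones up).

C##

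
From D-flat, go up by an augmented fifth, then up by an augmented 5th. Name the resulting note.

E#

An augmented fifth up from Db is A (letter A, 8 semitones up).
An augmented fifth up from A is E# (letter E, 8 semitones up).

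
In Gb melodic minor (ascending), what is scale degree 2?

The Gb melodic minor (ascending) scale runs Gb Ab Bbb Cb Db Eb F.
Degree 2 is Ab.

Ab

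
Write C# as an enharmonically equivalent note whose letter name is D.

Db

C# is pitch class 1. The letter D alone is pitch class 2.
To reach pitch class 1 from D requires an offset of -1 semitone, i.e. flat: Db.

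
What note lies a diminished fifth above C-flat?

A fifth above C lands on the letter G.
A diminished fifth spans 6 semitones, so Cb moves to pitch class 5. On the letter G that is Gbb.

Gbb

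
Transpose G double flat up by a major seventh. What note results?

Fb

G up a major seventh is F#, so the target letter is F.
From Gbb, a major seventh is 11 semitones up: Fb.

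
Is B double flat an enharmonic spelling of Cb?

Bbb is pitch class 9; Cb is pitch class 11.
The pitch classes differ (9 vs. 11), so they are not enharmonic equivalents.

No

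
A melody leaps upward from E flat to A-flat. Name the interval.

The letter names run E→A, a span of 3 letter steps, so the interval is some kind of fourth.
Eb to Ab is 5 semitones. A perfect fourth is 5, so 5 makes it perfect.

perfect fourth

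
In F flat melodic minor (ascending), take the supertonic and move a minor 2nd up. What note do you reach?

Abb

The supertonic of Fb melodic minor (ascending) is Gb.
A minor second (1 semitone) above Gb lands on the letter A, giving Abb.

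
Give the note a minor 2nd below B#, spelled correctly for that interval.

A second below B lands on the letter A.
A minor second spans 1 semitone, so B# moves to pitch class 11. On the letter A that is A##.

A##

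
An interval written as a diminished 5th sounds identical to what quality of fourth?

augmented

A diminished fifth spans 6 semitones.
A fourth spanning 6 semitones is augmented (the perfect fourth is 5).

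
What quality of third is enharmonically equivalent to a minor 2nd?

A minor second spans 1 semitone.
A third spanning 1 semitone is doubly diminished (the major third is 4).

doubly diminished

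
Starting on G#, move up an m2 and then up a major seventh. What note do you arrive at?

A minor second up from G# is A (letter A, 1 semitone up).
A major seventh up from A is G# (letter G, 11 semitones up).

G#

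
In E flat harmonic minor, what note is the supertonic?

F

The Eb harmonic minor scale runs Eb F Gb Ab Bb Cb D.
Degree 2 is F.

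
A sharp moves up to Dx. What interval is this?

augmented fourth

The letter names run A→D, a span of 3 letter steps, so the interval is some kind of fourth.
A# to D## is 6 semitones. A perfect fourth is 5, so 6 makes it augmented.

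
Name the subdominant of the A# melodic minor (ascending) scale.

The A# melodic minor (ascending) scale runs A# B# C# D# E# F## G##.
Degree 4 is D#.

D#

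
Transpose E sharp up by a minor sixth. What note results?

A sixth above E lands on the letter C.
A minor sixth spans 8 semitones, so E# moves to pitch class 1. On the letter C that is C#.

C#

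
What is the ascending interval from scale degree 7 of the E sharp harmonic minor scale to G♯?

Scale degree 7 of E# harmonic minor is D##.
D## up to G#: letters D→G make it a fourth; 4 semitones makes it diminished.

diminished fourth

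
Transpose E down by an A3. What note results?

Cb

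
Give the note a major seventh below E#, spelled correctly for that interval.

A seventh below E lands on the letter F.
A major seventh spans 11 semitones, so E# moves to pitch class 6. On the letter F that is F#.

F#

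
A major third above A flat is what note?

C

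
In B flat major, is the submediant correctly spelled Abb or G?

Each scale degree takes a distinct letter name. Degree 6 of a scale on B must use the letter G.
G and Abb are enharmonically the same pitch, but only G uses the letter G, so it is the correct spelling here.

G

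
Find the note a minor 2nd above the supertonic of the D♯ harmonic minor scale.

The supertonic of D# harmonic minor is E#.
A minor second (1 semitone) above E# lands on the letter F, giving F#.

F#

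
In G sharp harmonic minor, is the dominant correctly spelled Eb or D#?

D#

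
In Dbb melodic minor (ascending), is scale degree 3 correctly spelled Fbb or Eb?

Each scale degree takes a distinct letter name. Degree 3 of a scale on D must use the letter F.
Fbb and Eb are enharmonically the same pitch, but only Fbb uses the letter F, so it is the correct spelling here.

Fbb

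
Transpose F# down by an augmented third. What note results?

Db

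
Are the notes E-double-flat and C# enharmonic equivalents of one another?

No

Two spellings are enharmonically equivalent only if they share a pitch class.
Here Ebb → 2, C# → 1; 1 ≠ 2, so they are not.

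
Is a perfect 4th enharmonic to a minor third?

A perfect fourth spans 5 semitones; a minor third spans 3.
The spans differ, so they are not enharmonic equivalents.

No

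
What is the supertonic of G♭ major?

Ab

Degree 2 takes the letter 1 step above G, which is A.
In major, degree 2 sits 2 semitones above the tonic. Gb + 2 semitones is pitch class 8, spelled on A as Ab.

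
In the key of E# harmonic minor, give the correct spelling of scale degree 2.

F##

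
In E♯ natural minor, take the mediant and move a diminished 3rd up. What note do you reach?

The mediant of E# natural minor is G#.
A diminished third (2 semitones) above G# lands on the letter B, giving Bb.

Bb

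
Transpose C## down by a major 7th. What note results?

C down a major seventh is Db, so the target letter is D.
From C##, a major seventh is 11 semitones down: D#.

D#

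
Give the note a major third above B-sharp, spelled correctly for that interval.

D##

B up a major third is D#, so the target letter is D.
From B#, a major third is 4 semitones up: D##.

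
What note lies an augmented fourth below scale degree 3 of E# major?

D#

Scale degree 3 of E# major is G##.
An augmented fourth (6 semitones) below G## lands on the letter D, giving D#.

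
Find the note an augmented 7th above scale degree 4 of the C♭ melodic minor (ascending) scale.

Scale degree 4 of Cb melodic minor (ascending) is Fb.
An augmented seventh (12 semitones) above Fb lands on the letter E, giving E.

E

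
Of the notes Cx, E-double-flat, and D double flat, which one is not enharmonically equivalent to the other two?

In 12-tone equal temperament, enharmonic equivalents share a pitch class. C## is pitch class 2; Ebb is pitch class 2; Dbb is pitch class 0.
C## and Ebb share pitch class 2, while Dbb is pitch class 0.

Dbb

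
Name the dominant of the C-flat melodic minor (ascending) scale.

The Cb melodic minor (ascending) scale runs Cb Db Ebb Fb Gb Ab Bb.
Degree 5 is Gb.

Gb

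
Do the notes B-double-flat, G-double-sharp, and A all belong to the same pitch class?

Yes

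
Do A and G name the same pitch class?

No

Two spellings are enharmonically equivalent only if they share a pitch class.
Here A → 9, G → 7; 7 ≠ 9, so they are not.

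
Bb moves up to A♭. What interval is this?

minor seventh

Counting letters B–C–D–E–F–G–A gives a seventh.
Bb→Ab = 10 semitones, 1 narrower than the major seventh (11), so minor.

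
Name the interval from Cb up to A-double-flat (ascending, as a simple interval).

minor sixth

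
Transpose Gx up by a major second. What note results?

G up a major second is A, so the target letter is A.
From G##, a major second is 2 semitones up: A##.

A##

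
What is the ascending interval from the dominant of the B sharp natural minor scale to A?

The dominant of B# natural minor is F##.
F## up to A: letters F→A make it a third; 2 semitones makes it diminished.

diminished third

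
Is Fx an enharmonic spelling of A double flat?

Yes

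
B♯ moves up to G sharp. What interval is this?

minor sixth

The letter names run B→G, a span of 5 letter steps, so the interval is some kind of sixth.
B# to G# is 8 semitones. A major sixth is 9, so 8 makes it minor.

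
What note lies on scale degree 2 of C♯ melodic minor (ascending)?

D#

Degree 2 takes the letter 1 step above C, which is D.
In melodic minor (ascending), degree 2 sits 2 semitones above the tonic. C# + 2 semitones is pitch class 3, spelled on D as D#.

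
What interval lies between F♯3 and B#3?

augmented fourth

The letter names run F→B, a span of 3 letter steps, so the interval is some kind of fourth.
F# to B# is 6 semitones. A perfect fourth is 5, so 6 makes it augmented.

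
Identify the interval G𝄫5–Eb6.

augmented sixth

Counting letters G–A–B–C–D–E gives a sixth.
Gbb→Eb = 10 semitones, 1 wider than the major sixth (9), so augmented.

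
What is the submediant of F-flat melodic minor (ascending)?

The Fb melodic minor (ascending) scale runs Fb Gb Abb Bbb Cb Db Eb.
Degree 6 is Db.

Db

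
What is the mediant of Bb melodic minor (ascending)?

Db

The Bb melodic minor (ascending) scale runs Bb C Db Eb F G A.
Degree 3 is Db.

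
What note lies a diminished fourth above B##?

E#

B up a perfect fourth is E, so the target letter is E.
From B##, a diminished fourth is 4 semitones up: E#.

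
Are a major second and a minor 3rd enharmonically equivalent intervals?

No

A major second spans 2 semitones; a minor third spans 3.
The spans differ, so they are not enharmonic equivalents.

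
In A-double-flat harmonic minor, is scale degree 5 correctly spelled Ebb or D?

Ebb

Each scale degree takes a distinct letter name. Degree 5 of a scale on A must use the letter E.
Ebb and D are enharmonically the same pitch, but only Ebb uses the letter E, so it is the correct spelling here.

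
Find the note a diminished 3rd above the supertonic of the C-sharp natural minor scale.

F

The supertonic of C# natural minor is D#.
A diminished third (2 semitones) above D# lands on the letter F, giving F.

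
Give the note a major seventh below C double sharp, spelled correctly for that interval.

C down a major seventh is Db, so the target letter is D.
From C##, a major seventh is 11 semitones down: D#.

D#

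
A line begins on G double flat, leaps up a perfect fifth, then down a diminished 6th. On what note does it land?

F

A perfect fifth up from Gbb is Dbb (letter D, 7 semitones up).
A diminished sixth down from Dbb is F (letter F, 7 semitones down).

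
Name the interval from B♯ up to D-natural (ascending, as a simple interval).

Counting letters B–C–D gives a third.
B#→D = 2 semitones, 2 narrower than the major third (4), so diminished.

diminished third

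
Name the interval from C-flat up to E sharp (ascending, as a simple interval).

doubly augmented third

Counting letters C–D–E gives a third.
Cb→E# = 6 semitones, 2 wider than the major third (4), so doubly augmented.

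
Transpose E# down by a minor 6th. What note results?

E down a major sixth is G, so the target letter is G.
From E#, a minor sixth is 8 semitones down: G##.

G##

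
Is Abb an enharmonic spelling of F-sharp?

No

Two spellings are enharmonically equivalent only if they share a pitch class.
Here Abb → 7, F# → 6; 6 ≠ 7, so they are not.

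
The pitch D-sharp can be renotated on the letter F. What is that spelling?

Fbb

D# is pitch class 3. The letter F alone is pitch class 5.
To reach pitch class 3 from F requires an offset of -2 semitones, i.e. double flat: Fbb.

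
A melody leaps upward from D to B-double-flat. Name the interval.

diminished sixth

The letter names run D→B, a span of 5 letter steps, so the interval is some kind of sixth.
D to Bbb is 7 semitones. A major sixth is 9, so 7 makes it diminished.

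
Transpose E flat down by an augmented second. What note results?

Dbb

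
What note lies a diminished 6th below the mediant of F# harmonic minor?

The mediant of F# harmonic minor is A.
A diminished sixth (7 semitones) below A lands on the letter C, giving C##.

C##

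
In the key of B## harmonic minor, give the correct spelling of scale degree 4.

E##

Degree 4 takes the letter 3 steps above B, which is E.
In harmonic minor, degree 4 sits 5 semitones above the tonic. B## + 5 semitones is pitch class 6, spelled on E as E##.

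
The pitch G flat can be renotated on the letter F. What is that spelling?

F#

Plain F sits 1 semitone below Gb, so on the letter F the same pitch needs a sharp: F#.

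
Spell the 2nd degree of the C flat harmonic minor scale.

Degree 2 takes the letter 1 step above C, which is D.
In harmonic minor, degree 2 sits 2 semitones above the tonic. Cb + 2 semitones is pitch class 1, spelled on D as Db.

Db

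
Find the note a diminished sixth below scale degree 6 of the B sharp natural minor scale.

Scale degree 6 of B# natural minor is G#.
A diminished sixth (7 semitones) below G# lands on the letter B, giving B##.

B##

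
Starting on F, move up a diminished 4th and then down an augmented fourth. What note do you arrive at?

Fbb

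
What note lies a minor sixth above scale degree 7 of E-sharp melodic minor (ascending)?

Scale degree 7 of E# melodic minor (ascending) is D##.
A minor sixth (8 semitones) above D## lands on the letter B, giving B#.

B#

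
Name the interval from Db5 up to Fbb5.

diminished third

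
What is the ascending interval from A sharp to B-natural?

minor second

Counting letters A–B gives a second.
A#→B = 1 semitone, 1 narrower than the major second (2), so minor.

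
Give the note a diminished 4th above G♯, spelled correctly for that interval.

G up a perfect fourth is C, so the target letter is C.
From G#, a diminished fourth is 4 semitones up: C.

C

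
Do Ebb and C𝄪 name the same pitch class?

Yes

Ebb is pitch class 2; C## is pitch class 2.
All spellings map to pitch class 2, so they are enharmonically equivalent.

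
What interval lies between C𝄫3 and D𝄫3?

major second

Counting letters C–D gives a second.
Cbb→Dbb = 2 semitones, exactly the major second.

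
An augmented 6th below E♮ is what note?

A sixth below E lands on the letter G.
An augmented sixth spans 10 semitones, so E moves to pitch class 6. On the letter G that is Gb.

Gb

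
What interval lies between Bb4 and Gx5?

Counting letters B–C–D–E–F–G gives a sixth.
Bb→G## = 11 semitones, 2 wider than the major sixth (9), so doubly augmented.

doubly augmented sixth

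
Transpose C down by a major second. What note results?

A second below C lands on the letter B.
A major second spans 2 semitones, so C moves to pitch class 10. On the letter B that is Bb.

Bb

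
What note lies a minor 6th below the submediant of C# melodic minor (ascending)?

C##

The submediant of C# melodic minor (ascending) is A#.
A minor sixth (8 semitones) below A# lands on the letter C, giving C##.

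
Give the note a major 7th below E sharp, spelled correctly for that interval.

F#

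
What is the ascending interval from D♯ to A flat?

Counting letters D–E–F–G–A gives a fifth.
D#→Ab = 5 semitones, 2 narrower than the perfect fifth (7), so doubly diminished.

doubly diminished fifth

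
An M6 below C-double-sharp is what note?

E#

A sixth below C lands on the letter E.
A major sixth spans 9 semitones, so C## moves to pitch class 5. On the letter E that is E#.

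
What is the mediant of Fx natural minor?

A#

The F## natural minor scale runs F## G## A# B# C## D# E#.
Degree 3 is A#.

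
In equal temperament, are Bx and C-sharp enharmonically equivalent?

B## = pitch class 1 and C# = pitch class 1 — the same pitch class, so they are enharmonic equivalents.

Yes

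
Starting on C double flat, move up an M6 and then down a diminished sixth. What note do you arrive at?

A major sixth up from Cbb is Abb (letter A, 9 semitones up).
A diminished sixth down from Abb is C (letter C, 7 semitones down).

C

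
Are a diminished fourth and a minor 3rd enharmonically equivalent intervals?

No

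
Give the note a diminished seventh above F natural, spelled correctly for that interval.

Ebb

A seventh above F lands on the letter E.
A diminished seventh spans 9 semitones, so F moves to pitch class 2. On the letter E that is Ebb.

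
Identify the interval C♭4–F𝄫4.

diminished fourth

The letter names run C→F, a span of 3 letter steps, so the interval is some kind of fourth.
Cb to Fbb is 4 semitones. A perfect fourth is 5, so 4 makes it diminished.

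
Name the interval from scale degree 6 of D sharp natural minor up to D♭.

Scale degree 6 of D# natural minor is B.
B up to Db: letters B→D make it a third; 2 semitones makes it diminished.

diminished third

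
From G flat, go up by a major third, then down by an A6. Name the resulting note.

A major third up from Gb is Bb (letter B, 4 semitones up).
An augmented sixth down from Bb is Dbb (letter D, 10 semitones down).

Dbb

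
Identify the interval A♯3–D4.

Counting letters A–B–C–D gives a fourth.
A#→D = 4 semitones, 1 narrower than the perfect fourth (5), so diminished.

diminished fourth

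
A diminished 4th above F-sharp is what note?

Bb

F up a perfect fourth is Bb, so the target letter is B.
From F#, a diminished fourth is 4 semitones up: Bb.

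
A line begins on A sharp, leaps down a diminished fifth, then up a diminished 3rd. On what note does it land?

F#

A diminished fifth down from A# is D## (letter D, 6 semitones down).
A diminished third up from D## is F# (letter F, 2 semitones up).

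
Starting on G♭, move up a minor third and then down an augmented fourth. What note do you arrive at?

Fbb

A minor third up from Gb is Bbb (letter B, 3 semitones up).
An augmented fourth down from Bbb is Fbb (letter F, 6 semitones down).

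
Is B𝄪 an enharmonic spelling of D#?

B## is pitch class 1; D# is pitch class 3.
The pitch classes differ (1 vs. 3), so they are not enharmonic equivalents.

No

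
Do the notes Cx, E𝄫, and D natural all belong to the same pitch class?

Yes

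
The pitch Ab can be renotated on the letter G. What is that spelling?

Plain G sits 1 semitone below Ab, so on the letter G the same pitch needs a sharp: G#.

G#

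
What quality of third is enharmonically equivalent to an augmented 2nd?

minor

An augmented second spans 3 semitones.
A third spanning 3 semitones is minor (the major third is 4).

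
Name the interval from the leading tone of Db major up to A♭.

minor sixth

The leading tone of Db major is C.
C up to Ab: letters C→A make it a sixth; 8 semitones makes it minor.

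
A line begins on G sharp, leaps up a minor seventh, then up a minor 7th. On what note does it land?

A minor seventh up from G# is F# (letter F, 10 semitones up).
A minor seventh up from F# is E (letter E, 10 semitones up).

E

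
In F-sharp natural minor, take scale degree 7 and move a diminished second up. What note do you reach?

Fb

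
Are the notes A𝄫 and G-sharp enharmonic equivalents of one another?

No

Abb is pitch class 7; G# is pitch class 8.
The pitch classes differ (7 vs. 8), so they are not enharmonic equivalents.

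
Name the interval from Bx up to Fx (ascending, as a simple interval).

The letter names run B→F, a span of 4 letter steps, so the interval is some kind of fifth.
B## to F## is 6 semitones. A perfect fifth is 7, so 6 makes it diminished.

diminished fifth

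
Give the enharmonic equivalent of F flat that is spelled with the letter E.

E

Plain E sits at the same pitch as Fb, so on the letter E the same pitch needs a natural: E.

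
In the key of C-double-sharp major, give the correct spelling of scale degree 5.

G##

Degree 5 takes the letter 4 steps above C, which is G.
In major, degree 5 sits 7 semitones above the tonic. C## + 7 semitones is pitch class 9, spelled on G as G##.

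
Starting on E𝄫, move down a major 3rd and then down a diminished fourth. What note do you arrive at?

Gb

A major third down from Ebb is Cbb (letter C, 4 semitones down).
A diminished fourth down from Cbb is Gb (letter G, 4 semitones down).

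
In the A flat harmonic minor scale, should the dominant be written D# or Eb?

Eb

Each scale degree takes a distinct letter name. Degree 5 of a scale on A must use the letter E.
Eb and D# are enharmonically the same pitch, but only Eb uses the letter E, so it is the correct spelling here.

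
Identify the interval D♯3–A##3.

augmented fifth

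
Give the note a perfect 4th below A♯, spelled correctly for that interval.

A fourth below A lands on the letter E.
A perfect fourth spans 5 semitones, so A# moves to pitch class 5. On the letter E that is E#.

E#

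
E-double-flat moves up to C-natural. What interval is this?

Counting letters E–F–G–A–B–C gives a sixth.
Ebb→C = 10 semitones, 1 wider than the major sixth (9), so augmented.

augmented sixth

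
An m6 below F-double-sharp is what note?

A##

F down a major sixth is Ab, so the target letter is A.
From F##, a minor sixth is 8 semitones down: A##.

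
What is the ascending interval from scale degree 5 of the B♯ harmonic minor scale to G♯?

minor second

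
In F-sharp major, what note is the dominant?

The F# major scale runs F# G# A# B C# D# E#.
Degree 5 is C#.

C#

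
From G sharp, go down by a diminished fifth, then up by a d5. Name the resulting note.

A diminished fifth down from G# is C## (letter C, 6 semitones down).
A diminished fifth up from C## is G# (letter G, 6 semitones up).

G#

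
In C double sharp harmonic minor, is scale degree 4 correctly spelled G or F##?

F##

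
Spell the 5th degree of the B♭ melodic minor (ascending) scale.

F

Degree 5 takes the letter 4 steps above B, which is F.
In melodic minor (ascending), degree 5 sits 7 semitones above the tonic. Bb + 7 semitones is pitch class 5, spelled on F as F.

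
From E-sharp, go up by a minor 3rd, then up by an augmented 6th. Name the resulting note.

E##

A minor third up from E# is G# (letter G, 3 semitones up).
An augmented sixth up from G# is E## (letter E, 10 semitones up).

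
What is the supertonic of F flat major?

Degree 2 takes the letter 1 step above F, which is G.
In major, degree 2 sits 2 semitones above the tonic. Fb + 2 semitones is pitch class 6, spelled on G as Gb.

Gb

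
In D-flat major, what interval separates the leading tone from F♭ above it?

The leading tone of Db major is C.
C up to Fb: letters C→F make it a fourth; 4 semitones makes it diminished.

diminished fourth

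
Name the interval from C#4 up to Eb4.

diminished third

The letter names run C→E, a span of 2 letter steps, so the interval is some kind of third.
C# to Eb is 2 semitones. A major third is 4, so 2 makes it diminished.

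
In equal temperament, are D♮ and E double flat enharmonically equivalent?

Yes

D = pitch class 2 and Ebb = pitch class 2 — the same pitch class, so they are enharmonic equivalents.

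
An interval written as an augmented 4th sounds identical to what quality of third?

doubly augmented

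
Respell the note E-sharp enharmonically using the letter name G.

Gbb

Plain G sits 2 semitones above E#, so on the letter G the same pitch needs a double flat: Gbb.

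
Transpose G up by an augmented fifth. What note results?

G up a perfect fifth is D, so the target letter is D.
From G, an augmented fifth is 8 semitones up: D#.

D#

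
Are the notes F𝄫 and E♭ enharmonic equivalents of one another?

Yes

Fbb = pitch class 3 and Eb = pitch class 3 — the same pitch class, so they are enharmonic equivalents.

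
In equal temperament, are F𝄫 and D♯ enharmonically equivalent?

Yes

Fbb = pitch class 3 and D# = pitch class 3 — the same pitch class, so they are enharmonic equivalents.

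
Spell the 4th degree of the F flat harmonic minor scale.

The Fb harmonic minor scale runs Fb Gb Abb Bbb Cb Dbb Eb.
Degree 4 is Bbb.

Bbb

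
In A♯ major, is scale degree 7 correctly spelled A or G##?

Each scale degree takes a distinct letter name. Degree 7 of a scale on A must use the letter G.
G## and A are enharmonically the same pitch, but only G## uses the letter G, so it is the correct spelling here.

G##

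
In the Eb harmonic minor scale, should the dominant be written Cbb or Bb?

Each scale degree takes a distinct letter name. Degree 5 of a scale on E must use the letter B.
Bb and Cbb are enharmonically the same pitch, but only Bb uses the letter B, so it is the correct spelling here.

Bb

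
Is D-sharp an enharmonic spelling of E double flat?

No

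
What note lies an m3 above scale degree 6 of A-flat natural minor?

Scale degree 6 of Ab natural minor is Fb.
A minor third (3 semitones) above Fb lands on the letter A, giving Abb.

Abb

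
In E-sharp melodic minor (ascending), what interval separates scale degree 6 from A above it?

Scale degree 6 of E# melodic minor (ascending) is C##.
C## up to A: letters C→A make it a sixth; 7 semitones makes it diminished.

diminished sixth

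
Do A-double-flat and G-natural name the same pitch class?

Yes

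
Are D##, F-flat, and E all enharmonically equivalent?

D## is pitch class 4; Fb is pitch class 4; E is pitch class 4.
All spellings map to pitch class 4, so they are enharmonically equivalent.

Yes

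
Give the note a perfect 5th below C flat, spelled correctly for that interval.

Fb

A fifth below C lands on the letter F.
A perfect fifth spans 7 semitones, so Cb moves to pitch class 4. On the letter F that is Fb.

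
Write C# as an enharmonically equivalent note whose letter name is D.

Db

C# is pitch class 1. The letter D alone is pitch class 2.
To reach pitch class 1 from D requires an offset of -1 semitone, i.e. flat: Db.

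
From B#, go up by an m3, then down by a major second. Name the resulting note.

C#

A minor third up from B# is D# (letter D, 3 semitones up).
A major second down from D# is C# (letter C, 2 semitones down).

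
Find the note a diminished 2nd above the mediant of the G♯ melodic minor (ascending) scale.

The mediant of G# melodic minor (ascending) is B.
A diminished second (0 semitones) above B lands on the letter C, giving Cb.

Cb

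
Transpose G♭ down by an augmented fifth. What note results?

G down a perfect fifth is C, so the target letter is C.
From Gb, an augmented fifth is 8 semitones down: Cbb.

Cbb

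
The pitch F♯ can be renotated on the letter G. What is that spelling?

Plain G sits 1 semitone above F#, so on the letter G the same pitch needs a flat: Gb.

Gb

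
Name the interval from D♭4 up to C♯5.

augmented seventh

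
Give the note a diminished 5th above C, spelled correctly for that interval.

A fifth above C lands on the letter G.
A diminished fifth spans 6 semitones, so C moves to pitch class 6. On the letter G that is Gb.

Gb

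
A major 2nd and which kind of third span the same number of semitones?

A major second spans 2 semitones.
A third spanning 2 semitones is diminished (the major third is 4).

diminished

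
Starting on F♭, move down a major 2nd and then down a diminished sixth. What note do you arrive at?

G

A major second down from Fb is Ebb (letter E, 2 semitones down).
A diminished sixth down from Ebb is G (letter G, 7 semitones down).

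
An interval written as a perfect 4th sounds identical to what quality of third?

augmented

A perfect fourth spans 5 semitones.
A third spanning 5 semitones is augmented (the major third is 4).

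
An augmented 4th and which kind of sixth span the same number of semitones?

An augmented fourth spans 6 semitones.
A sixth spanning 6 semitones is doubly diminished (the major sixth is 9).

doubly diminished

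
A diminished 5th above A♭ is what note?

A fifth above A lands on the letter E.
A diminished fifth spans 6 semitones, so Ab moves to pitch class 2. On the letter E that is Ebb.

Ebb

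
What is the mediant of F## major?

A##

Degree 3 takes the letter 2 steps above F, which is A.
In major, degree 3 sits 4 semitones above the tonic. F## + 4 semitones is pitch class 11, spelled on A as A##.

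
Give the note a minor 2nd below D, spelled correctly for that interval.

D down a major second is C, so the target letter is C.
From D, a minor second is 1 semitone down: C#.

C#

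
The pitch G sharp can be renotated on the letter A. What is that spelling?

G# is pitch class 8. The letter A alone is pitch class 9.
To reach pitch class 8 from A requires an offset of -1 semitone, i.e. flat: Ab.

Ab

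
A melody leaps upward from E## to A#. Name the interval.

diminished fourth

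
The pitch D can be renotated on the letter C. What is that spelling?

D is pitch class 2. The letter C alone is pitch class 0.
To reach pitch class 2 from C requires an offset of +2 semitones, i.e. double sharp: C##.

C##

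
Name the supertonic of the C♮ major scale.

Degree 2 takes the letter 1 step above C, which is D.
In major, degree 2 sits 2 semitones above the tonic. C + 2 semitones is pitch class 2, spelled on D as D.

D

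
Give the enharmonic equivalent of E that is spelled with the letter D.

D##

Plain D sits 2 semitones below E, so on the letter D the same pitch needs a double sharp: D##.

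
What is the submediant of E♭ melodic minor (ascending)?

C

Degree 6 takes the letter 5 steps above E, which is C.
In melodic minor (ascending), degree 6 sits 9 semitones above the tonic. Eb + 9 semitones is pitch class 0, spelled on C as C.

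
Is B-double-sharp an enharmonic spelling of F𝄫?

Two spellings are enharmonically equivalent only if they share a pitch class.
Here B## → 1, Fbb → 3; 1 ≠ 3, so they are not.

No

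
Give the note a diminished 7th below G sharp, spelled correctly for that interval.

A seventh below G lands on the letter A.
A diminished seventh spans 9 semitones, so G# moves to pitch class 11. On the letter A that is A##.

A##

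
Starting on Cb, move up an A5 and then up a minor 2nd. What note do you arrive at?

Ab

An augmented fifth up from Cb is G (letter G, 8 semitones up).
A minor second up from G is Ab (letter A, 1 semitone up).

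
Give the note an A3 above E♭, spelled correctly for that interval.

A third above E lands on the letter G.
An augmented third spans 5 semitones, so Eb moves to pitch class 8. On the letter G that is G#.

G#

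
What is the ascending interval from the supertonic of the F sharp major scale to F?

The supertonic of F# major is G#.
G# up to F: letters G→F make it a seventh; 9 semitones makes it diminished.

diminished seventh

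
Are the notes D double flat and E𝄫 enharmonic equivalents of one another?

No

Two spellings are enharmonically equivalent only if they share a pitch class.
Here Dbb → 0, Ebb → 2; 0 ≠ 2, so they are not.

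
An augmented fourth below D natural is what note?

Ab

D down a perfect fourth is A, so the target letter is A.
From D, an augmented fourth is 6 semitones down: Ab.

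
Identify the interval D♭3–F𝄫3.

diminished third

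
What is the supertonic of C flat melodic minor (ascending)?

Db

The Cb melodic minor (ascending) scale runs Cb Db Ebb Fb Gb Ab Bb.
Degree 2 is Db.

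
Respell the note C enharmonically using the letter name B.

B#

Plain B sits 1 semitone below C, so on the letter B the same pitch needs a sharp: B#.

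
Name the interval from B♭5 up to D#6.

The letter names run B→D, a span of 2 letter steps, so the interval is some kind of third.
Bb to D# is 5 semitones. A major third is 4, so 5 makes it augmented.

augmented third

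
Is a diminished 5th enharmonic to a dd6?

Yes

A diminished fifth spans 6 semitones; a doubly diminished sixth spans 6.
They are enharmonically equivalent.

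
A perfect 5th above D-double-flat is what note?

Abb

D up a perfect fifth is A, so the target letter is A.
From Dbb, a perfect fifth is 7 semitones up: Abb.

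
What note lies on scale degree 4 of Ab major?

Db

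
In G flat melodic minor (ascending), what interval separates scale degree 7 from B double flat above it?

Scale degree 7 of Gb melodic minor (ascending) is F.
F up to Bbb: letters F→B make it a fourth; 4 semitones makes it diminished.

diminished fourth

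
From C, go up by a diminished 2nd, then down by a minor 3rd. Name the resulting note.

Bbb

A diminished second up from C is Dbb (letter D, 0 semitones up).
A minor third down from Dbb is Bbb (letter B, 3 semitones down).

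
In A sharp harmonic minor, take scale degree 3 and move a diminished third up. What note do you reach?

Scale degree 3 of A# harmonic minor is C#.
A diminished third (2 semitones) above C# lands on the letter E, giving Eb.

Eb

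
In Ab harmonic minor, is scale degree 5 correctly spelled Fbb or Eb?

Each scale degree takes a distinct letter name. Degree 5 of a scale on A must use the letter E.
Eb and Fbb are enharmonically the same pitch, but only Eb uses the letter E, so it is the correct spelling here.

Eb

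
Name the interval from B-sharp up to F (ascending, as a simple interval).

The letter names run B→F, a span of 4 letter steps, so the interval is some kind of fifth.
B# to F is 5 semitones. A perfect fifth is 7, so 5 makes it doubly diminished.

doubly diminished fifth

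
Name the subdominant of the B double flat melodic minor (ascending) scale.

Ebb

Degree 4 takes the letter 3 steps above B, which is E.
In melodic minor (ascending), degree 4 sits 5 semitones above the tonic. Bbb + 5 semitones is pitch class 2, spelled on E as Ebb.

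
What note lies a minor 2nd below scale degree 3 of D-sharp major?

E##

Scale degree 3 of D# major is F##.
A minor second (1 semitone) below F## lands on the letter E, giving E##.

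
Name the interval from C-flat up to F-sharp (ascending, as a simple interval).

doubly augmented fourth

Counting letters C–D–E–F gives a fourth.
Cb→F# = 7 semitones, 2 wider than the perfect fourth (5), so doubly augmented.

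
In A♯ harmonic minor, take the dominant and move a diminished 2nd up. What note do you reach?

F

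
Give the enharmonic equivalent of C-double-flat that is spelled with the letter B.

Bb

Cbb is pitch class 10. The letter B alone is pitch class 11.
To reach pitch class 10 from B requires an offset of -1 semitone, i.e. flat: Bb.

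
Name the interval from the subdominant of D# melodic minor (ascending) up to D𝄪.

The subdominant of D# melodic minor (ascending) is G#.
G# up to D##: letters G→D make it a fifth; 8 semitones makes it augmented.

augmented fifth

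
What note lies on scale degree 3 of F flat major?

Ab

The Fb major scale runs Fb Gb Ab Bbb Cb Db Eb.
Degree 3 is Ab.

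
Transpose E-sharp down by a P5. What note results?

A#

A fifth below E lands on the letter A.
A perfect fifth spans 7 semitones, so E# moves to pitch class 10. On the letter A that is A#.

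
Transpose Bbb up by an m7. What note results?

A seventh above B lands on the letter A.
A minor seventh spans 10 semitones, so Bbb moves to pitch class 7. On the letter A that is Abb.

Abb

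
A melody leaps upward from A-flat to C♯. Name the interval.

Counting letters A–B–C gives a third.
Ab→C# = 5 semitones, 1 wider than the major third (4), so augmented.

augmented third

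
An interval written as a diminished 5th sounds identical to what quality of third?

doubly augmented

A diminished fifth spans 6 semitones.
A third spanning 6 semitones is doubly augmented (the major third is 4).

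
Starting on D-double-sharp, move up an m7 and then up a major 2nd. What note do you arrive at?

D##

A minor seventh up from D## is C## (letter C, 10 semitones up).
A major second up from C## is D## (letter D, 2 semitones up).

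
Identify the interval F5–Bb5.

perfect fourth

Counting letters F–G–A–B gives a fourth.
F→Bb = 5 semitones, exactly the perfect fourth.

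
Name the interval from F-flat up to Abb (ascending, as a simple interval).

The letter names run F→A, a span of 2 letter steps, so the interval is some kind of third.
Fb to Abb is 3 semitones. A major third is 4, so 3 makes it minor.

minor third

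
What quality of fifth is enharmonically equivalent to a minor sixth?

augmented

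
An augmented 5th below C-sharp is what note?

A fifth below C lands on the letter F.
An augmented fifth spans 8 semitones, so C# moves to pitch class 5. On the letter F that is F.

F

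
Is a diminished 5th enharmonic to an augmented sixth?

No

A diminished fifth spans 6 semitones; an augmented sixth spans 10.
The spans differ, so they are not enharmonic equivalents.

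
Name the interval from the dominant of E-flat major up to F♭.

The dominant of Eb major is Bb.
Bb up to Fb: letters B→F make it a fifth; 6 semitones makes it diminished.

diminished fifth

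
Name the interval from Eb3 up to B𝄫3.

diminished fifth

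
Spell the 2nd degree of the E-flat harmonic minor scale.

Degree 2 takes the letter 1 step above E, which is F.
In harmonic minor, degree 2 sits 2 semitones above the tonic. Eb + 2 semitones is pitch class 5, spelled on F as F.

F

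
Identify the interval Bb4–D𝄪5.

doubly augmented third

Counting letters B–C–D gives a third.
Bb→D## = 6 semitones, 2 wider than the major third (4), so doubly augmented.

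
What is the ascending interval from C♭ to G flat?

perfect fifth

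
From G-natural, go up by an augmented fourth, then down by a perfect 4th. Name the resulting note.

G#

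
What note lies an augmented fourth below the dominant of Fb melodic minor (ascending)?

The dominant of Fb melodic minor (ascending) is Cb.
An augmented fourth (6 semitones) below Cb lands on the letter G, giving Gbb.

Gbb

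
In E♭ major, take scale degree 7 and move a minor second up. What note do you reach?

Scale degree 7 of Eb major is D.
A minor second (1 semitone) above D lands on the letter E, giving Eb.

Eb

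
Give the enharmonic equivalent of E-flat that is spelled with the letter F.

Plain F sits 2 semitones above Eb, so on the letter F the same pitch needs a double flat: Fbb.

Fbb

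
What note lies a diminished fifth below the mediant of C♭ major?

A

The mediant of Cb major is Eb.
A diminished fifth (6 semitones) below Eb lands on the letter A, giving A.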